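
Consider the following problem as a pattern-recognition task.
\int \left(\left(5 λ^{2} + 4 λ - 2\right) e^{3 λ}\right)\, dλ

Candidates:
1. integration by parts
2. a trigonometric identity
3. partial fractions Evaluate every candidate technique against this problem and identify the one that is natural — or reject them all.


Technique: integration by parts — the integrand splits as 5 λ^{2} + 4 λ - 2 times e^{3 λ} — repeatedly differentiating the polynomial part kills it, which is the parts ladder.
- integration by parts: applies; the problem has the shape this method handles.
- a trigonometric identity: with no trigonometric functions present, identity rewriting has no target.
- partial fractions — there is no rational-function structure to decompose.


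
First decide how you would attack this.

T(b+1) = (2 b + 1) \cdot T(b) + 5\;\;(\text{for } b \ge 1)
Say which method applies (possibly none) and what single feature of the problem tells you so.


Verdict: a summation factor — the coefficient 2 b + 1 drifts with the index, so no fixed root exists; normalizing by the cumulative product telescopes it.


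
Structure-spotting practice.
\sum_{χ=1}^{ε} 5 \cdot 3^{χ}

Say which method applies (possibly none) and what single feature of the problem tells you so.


Diagnosis: the geometric series formula — each summand is the previous one scaled by 3; that constant multiplier is itself the geometric structure.


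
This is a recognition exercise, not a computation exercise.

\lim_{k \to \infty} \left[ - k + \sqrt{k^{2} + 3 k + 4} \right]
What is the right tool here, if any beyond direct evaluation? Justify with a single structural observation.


Best approach: conjugate multiplication — \sqrt{k^{2} + 3 k + 4} and k both blow up, but their difference is tame once the conjugate rationalizes it.


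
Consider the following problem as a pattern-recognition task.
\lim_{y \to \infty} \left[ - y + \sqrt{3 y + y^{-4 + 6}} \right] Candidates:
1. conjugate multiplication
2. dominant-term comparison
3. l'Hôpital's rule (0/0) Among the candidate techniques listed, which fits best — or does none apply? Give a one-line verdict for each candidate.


Best approach: conjugate multiplication — divergence minus divergence hides a finite answer — expose it by pairing \sqrt{3 y + y^{-4 + 6}} - y with its conjugate.
- conjugate multiplication — a fit — the right tool for this form.
- dominant-term comparison: this limit is not decided by comparing leading-term growth at infinity.
- l'Hôpital's rule (0/0) — substitution produces ∞ − ∞ rather than a vanishing quotient; the rule needs a 0/0 ratio to act on.


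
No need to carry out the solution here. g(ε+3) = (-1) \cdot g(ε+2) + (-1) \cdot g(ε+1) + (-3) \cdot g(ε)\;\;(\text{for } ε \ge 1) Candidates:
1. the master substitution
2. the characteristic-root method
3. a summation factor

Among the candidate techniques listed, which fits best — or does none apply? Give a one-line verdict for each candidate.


Verdict: the characteristic-root method — this is the constant-coefficient homogeneous case — the whole solution in ε reduces to a polynomial's roots.
- the master substitution: no fixed divisor shrinks the index between calls.
- the characteristic-root method: a fit — the right tool for this form.
- a summation factor: the recurrence reaches back more than one step, outside the first-order family a summation factor normalizes.


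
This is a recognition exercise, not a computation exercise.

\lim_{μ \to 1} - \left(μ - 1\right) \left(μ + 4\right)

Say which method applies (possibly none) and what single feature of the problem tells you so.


Diagnosis: no special technique — the expression is continuous at the evaluation point — substitute directly; no indeterminate form appears.


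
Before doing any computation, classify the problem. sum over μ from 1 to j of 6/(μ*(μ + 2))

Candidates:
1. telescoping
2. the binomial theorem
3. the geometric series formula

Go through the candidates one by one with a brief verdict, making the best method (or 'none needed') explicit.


Method: telescoping — integer-spaced poles in 6/(μ*(μ + 2)) are the telescoping signature in disguise.
- telescoping — applicable, and directly so.
- the binomial theorem: there is no pair of bases whose matched powers would reassemble into a single binomial power.
- the geometric series formula: no single multiplier carries one term to the next throughout the sum.


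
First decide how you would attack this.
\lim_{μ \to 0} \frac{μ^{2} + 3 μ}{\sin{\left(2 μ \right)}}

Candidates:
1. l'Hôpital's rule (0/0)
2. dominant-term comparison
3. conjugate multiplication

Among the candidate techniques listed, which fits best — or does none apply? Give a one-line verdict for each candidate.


Best approach: l'Hôpital's rule (0/0) — the 0/0 form at 0 is the signature situation for l'Hôpital's rule. Known elementary limits would finish this too — the rule just bypasses the case analysis.
- l'Hôpital's rule (0/0): yes — fits the structure here.
- dominant-term comparison — this is not a rational comparison of growth rates at infinity.
- conjugate multiplication — multiplying by a conjugate would not remove any indeterminacy here.


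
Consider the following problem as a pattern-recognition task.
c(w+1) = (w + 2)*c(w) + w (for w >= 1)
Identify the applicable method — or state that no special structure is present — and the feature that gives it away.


Method: a summation factor — it is first-order linear but the coefficient w + 2 depends on the index, so multiply through by a summation factor to telescope it.


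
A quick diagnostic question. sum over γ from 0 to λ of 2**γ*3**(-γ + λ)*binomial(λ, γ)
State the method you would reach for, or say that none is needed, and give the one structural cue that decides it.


Technique: the binomial theorem — the binomial coefficients weight matched powers of 2 and 3, which is exactly the expansion of a binomial power.


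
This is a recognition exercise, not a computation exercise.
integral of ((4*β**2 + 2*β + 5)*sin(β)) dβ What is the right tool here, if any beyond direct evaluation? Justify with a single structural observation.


Technique: integration by parts — differentiate 4*β**2 + 2*β + 5, integrate sin(β): each pass lowers the polynomial degree, so parts terminates.


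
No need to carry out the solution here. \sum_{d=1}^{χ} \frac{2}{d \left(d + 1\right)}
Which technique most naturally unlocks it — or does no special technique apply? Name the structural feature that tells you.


Verdict: telescoping — \frac{2}{d \left(d + 1\right)} is a collapsed telescope: expand it into simple fractions to see the cancellation.


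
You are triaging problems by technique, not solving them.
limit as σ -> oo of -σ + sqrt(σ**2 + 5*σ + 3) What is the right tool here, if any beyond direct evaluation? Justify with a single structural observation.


Best approach: conjugate multiplication — the difference sqrt(σ**2 + 5*σ + 3) - σ is an ∞ − ∞ stalemate; its conjugate partner breaks the tie.


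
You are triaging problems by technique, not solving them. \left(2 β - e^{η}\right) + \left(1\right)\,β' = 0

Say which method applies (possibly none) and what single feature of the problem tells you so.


Diagnosis: a linear integrating factor — β enters only linearly with coefficient 2; multiply by exp of the integral of 2 and the left side becomes one derivative.


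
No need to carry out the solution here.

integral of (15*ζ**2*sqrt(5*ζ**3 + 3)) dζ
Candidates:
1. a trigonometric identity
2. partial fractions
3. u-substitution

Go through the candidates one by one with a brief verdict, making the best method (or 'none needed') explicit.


Verdict: u-substitution — 15*ζ**2 matches the derivative of 5*ζ**3 + 3 up to a constant; with u = 5*ζ**3 + 3 the whole integrand folds into a function of u alone.
- a trigonometric identity: no sine or cosine appears, so there is nothing for a trigonometric identity to act on.
- partial fractions — there is no rational-function structure to decompose.
- u-substitution: yes — fits the structure here.


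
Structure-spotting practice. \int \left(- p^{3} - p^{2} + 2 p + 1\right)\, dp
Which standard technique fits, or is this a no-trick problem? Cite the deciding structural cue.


Verdict: no special technique — nothing composite, nothing rational, nothing trigonometric — each constant-multiple power of p integrates by the power rule alone.


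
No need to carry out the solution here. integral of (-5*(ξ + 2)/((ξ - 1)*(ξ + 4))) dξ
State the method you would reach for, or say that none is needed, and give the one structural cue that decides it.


Method: partial fractions — the bottom factors while the top stays lower-degree — split into simple fractions and integrate piece by piece.


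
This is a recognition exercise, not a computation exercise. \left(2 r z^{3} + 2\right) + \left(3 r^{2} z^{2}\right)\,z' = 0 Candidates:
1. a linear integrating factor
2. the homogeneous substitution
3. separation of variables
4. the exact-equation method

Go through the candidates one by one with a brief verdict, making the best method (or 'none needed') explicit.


Method: the exact-equation method — the mixed-partials test passes for 2 r z^{3} + 2 and 3 r^{2} z^{2}, so a potential function exists as presented.
- a linear integrating factor — a nonlinear term in the unknown puts this outside the integrating-factor template.
- the homogeneous substitution — the ratio of the variables does not determine the slope.
- separation of variables — the two dependences do not factor apart.
- the exact-equation method: a fit — the right tool for this form.


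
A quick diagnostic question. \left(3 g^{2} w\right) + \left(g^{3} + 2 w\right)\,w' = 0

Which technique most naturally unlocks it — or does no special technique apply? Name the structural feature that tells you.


Technique: the exact-equation method — check exactness first: here it holds (3 g^{2} w, g^{3} + 2 w have matching cross partials), so no integrating factor is needed.


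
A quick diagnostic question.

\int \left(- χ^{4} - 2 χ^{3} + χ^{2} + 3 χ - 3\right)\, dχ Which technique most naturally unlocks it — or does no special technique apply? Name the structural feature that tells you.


Diagnosis: no special technique — scan for structure and find none: constant multiples of powers of χ, integrate directly.


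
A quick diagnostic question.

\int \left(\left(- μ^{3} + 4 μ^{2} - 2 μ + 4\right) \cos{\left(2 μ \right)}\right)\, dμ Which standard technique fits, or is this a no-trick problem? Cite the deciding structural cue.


Diagnosis: integration by parts — - μ^{3} + 4 μ^{2} - 2 μ + 4 dies after finitely many derivatives while \cos{\left(2 μ \right)} cycles under integration — the tabular/parts setup.


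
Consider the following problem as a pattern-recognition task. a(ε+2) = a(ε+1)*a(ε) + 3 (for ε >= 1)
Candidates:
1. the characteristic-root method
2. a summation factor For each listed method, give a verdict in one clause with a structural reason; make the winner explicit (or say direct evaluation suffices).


Verdict: no special technique — the map from one term to the next is curved, not linear, so linear closed-form machinery does not attach.
- the characteristic-root method: nonlinearity rules out exponential-mode superposition from the start.
- a summation factor: the recursion is nonlinear — outside the first-order linear family a summation factor addresses.


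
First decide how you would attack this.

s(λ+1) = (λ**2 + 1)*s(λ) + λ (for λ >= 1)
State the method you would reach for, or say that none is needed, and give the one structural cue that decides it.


Technique: a summation factor — with the index-dependent coefficient λ**2 + 1, dividing by the cumulative product turns the left side into a pure difference.


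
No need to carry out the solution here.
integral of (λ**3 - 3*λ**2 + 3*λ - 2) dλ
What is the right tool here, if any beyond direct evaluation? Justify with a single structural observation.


Method: no special technique — the integrand is a sum of constant multiples of powers of λ — integrate term by term.


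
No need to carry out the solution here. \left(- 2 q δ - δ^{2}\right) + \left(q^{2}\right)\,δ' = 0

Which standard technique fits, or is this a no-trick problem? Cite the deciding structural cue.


Method: the homogeneous substitution — the slope's numerator and denominator have matching total degree, so it depends only on δ/q and the ratio substitution collapses it. Rearranged, this also fits the Bernoulli template directly; the homogeneous substitution reads the structure without the rearrangement.


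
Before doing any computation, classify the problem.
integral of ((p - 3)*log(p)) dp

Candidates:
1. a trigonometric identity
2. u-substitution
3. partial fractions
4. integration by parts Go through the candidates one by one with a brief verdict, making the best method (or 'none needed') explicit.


Best approach: integration by parts — the logarithm log(p) has no power-rule antiderivative to read off directly, but its derivative is algebraic — so differentiate log(p) and integrate the polynomial factor p - 3.
- a trigonometric identity — no sine or cosine appears, so there is nothing for a trigonometric identity to act on.
- u-substitution — no subexpression of the integrand serves as a whole-integral substitution inner — individual terms may offer their own, but none carries its derivative as a factor of the full integrand; a working change of variable would have to be constructed from outside the expression.
- partial fractions: there is no rational-function structure to decompose.
- integration by parts — yes, a natural case for it.


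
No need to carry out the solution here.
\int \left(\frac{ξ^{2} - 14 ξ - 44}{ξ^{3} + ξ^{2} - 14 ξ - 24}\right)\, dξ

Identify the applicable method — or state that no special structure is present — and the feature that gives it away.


Verdict: partial fractions — a proper rational integrand over the factorable ξ^{3} + ξ^{2} - 14 ξ - 24: partial fractions reduce it to elementary pieces.


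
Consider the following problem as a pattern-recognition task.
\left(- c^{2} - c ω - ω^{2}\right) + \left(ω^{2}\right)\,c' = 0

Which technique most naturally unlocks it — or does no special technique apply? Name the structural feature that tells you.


Method: the homogeneous substitution — the slope's numerator and denominator have matching total degree, so it depends only on c/ω and the ratio substitution collapses it.


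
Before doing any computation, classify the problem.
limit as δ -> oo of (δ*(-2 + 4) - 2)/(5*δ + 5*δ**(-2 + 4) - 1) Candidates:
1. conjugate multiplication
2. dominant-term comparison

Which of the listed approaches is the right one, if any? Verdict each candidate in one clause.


Method: dominant-term comparison — at large δ only the top-degree terms survive; compare the leading terms and the limit falls out.
- conjugate multiplication — no divergent radical difference is present for a conjugate pair to cancel.
- dominant-term comparison: yes, a natural case for it.


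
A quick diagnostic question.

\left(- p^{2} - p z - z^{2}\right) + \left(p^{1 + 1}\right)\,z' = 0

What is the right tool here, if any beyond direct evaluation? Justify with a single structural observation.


Technique: the homogeneous substitution — the slope is degree-zero homogeneous: the ratio substitution v = z/p collapses it.


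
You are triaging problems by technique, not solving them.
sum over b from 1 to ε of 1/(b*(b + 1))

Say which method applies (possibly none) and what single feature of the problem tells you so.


Technique: telescoping — 1/(b*(b + 1)) decomposes into shift-paired simple fractions; the series telescopes to finitely many boundary pieces.


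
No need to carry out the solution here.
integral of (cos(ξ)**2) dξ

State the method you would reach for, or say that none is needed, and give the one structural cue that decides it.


Method: a trigonometric identity — an even power like cos(ξ)**2 flattens under the half-angle identity into first-degree cosines you can integrate directly.


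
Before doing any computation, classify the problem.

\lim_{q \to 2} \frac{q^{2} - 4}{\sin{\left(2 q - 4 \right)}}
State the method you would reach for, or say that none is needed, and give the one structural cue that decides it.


Method: l'Hôpital's rule (0/0) — the 0/0 form at 2 is the signature situation for l'Hôpital's rule. The standard small-argument limits would also carry it; the rule is the systematic route.


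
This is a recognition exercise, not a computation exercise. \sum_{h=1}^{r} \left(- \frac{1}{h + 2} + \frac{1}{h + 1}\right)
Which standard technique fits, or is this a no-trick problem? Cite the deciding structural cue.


Verdict: telescoping — each term adds \frac{1}{h + 1} and subtracts the same expression advanced one index; that subtracted piece cancels against the next term's added copy — only the boundary terms survive.


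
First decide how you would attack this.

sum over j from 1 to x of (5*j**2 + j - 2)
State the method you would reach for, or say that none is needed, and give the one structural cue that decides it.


Method: no special technique — nothing telescopes and nothing is geometric; polynomial terms in j sum term by term.


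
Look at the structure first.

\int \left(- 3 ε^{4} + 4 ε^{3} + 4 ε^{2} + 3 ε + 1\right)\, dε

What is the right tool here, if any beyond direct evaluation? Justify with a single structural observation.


Best approach: no special technique — nothing composite, nothing rational, nothing trigonometric — each constant-multiple power of ε integrates by the power rule alone.


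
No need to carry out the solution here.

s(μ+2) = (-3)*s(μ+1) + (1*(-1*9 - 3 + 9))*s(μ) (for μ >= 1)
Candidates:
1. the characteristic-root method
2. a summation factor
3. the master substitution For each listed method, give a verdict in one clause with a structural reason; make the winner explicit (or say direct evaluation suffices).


Technique: the characteristic-root method — the recurrence treats every index alike (constant coefficients, no forcing) — precisely the regime where r^μ trials close it.
- the characteristic-root method: applicable, and directly so.
- a summation factor — a summation factor telescopes one-step recursions; this one carries higher-order memory.
- the master substitution — the recursion steps by a constant offset, so exponential reindexing is pointless.


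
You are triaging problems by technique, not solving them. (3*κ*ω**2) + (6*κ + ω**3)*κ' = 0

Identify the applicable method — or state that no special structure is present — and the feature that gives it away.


Technique: the exact-equation method — 3*κ*ω**2 and 6*κ + ω**3 pass the exactness check on the nose, so no integrating factor in ω or κ is needed at all.


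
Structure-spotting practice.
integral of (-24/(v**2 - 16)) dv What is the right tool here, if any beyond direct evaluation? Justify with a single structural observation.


Diagnosis: partial fractions — the integrand is a proper rational function and its denominator v**2 - 16 factors into distinct pieces, so it splits into simple fractions.


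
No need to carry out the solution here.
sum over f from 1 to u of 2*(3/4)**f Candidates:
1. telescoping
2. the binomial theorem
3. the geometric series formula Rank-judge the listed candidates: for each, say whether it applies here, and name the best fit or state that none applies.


Verdict: the geometric series formula — consecutive terms stand in a fixed index-free ratio — the geometric sum formula closes it.
- telescoping: as presented, consecutive terms share no shifted copy to cancel against — no rewrite is on display to change that.
- the binomial theorem: the terms do not reassemble into a binomial power.
- the geometric series formula — applies; the problem has the shape this method handles.


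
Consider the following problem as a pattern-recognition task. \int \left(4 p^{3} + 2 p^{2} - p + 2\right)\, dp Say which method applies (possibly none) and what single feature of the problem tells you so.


Best approach: no special technique — the integrand is a sum of constant multiples of powers of p — integrate term by term.


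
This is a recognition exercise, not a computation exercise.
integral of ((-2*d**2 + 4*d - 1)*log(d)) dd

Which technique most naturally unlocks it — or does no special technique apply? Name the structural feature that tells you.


Best approach: integration by parts — the presence of log(d) against a polynomial factor is the standard differentiate-the-log setup.


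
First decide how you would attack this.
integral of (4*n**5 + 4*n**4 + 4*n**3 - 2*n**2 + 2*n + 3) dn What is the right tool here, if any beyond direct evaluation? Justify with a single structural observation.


Technique: no special technique — scan for structure and find none: constant multiples of powers of n, integrate directly.


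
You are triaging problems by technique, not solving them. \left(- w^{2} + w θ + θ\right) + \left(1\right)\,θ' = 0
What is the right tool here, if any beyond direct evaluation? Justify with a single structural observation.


Verdict: a linear integrating factor — the unknown enters only to the first power against a nonzero forcing term — the integrating-factor template applies directly.


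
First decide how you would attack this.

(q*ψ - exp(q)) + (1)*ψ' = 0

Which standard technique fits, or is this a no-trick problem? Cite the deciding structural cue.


Best approach: a linear integrating factor — arrange it as ψ' + q·ψ = (the forcing term) and the integrating factor does the rest.


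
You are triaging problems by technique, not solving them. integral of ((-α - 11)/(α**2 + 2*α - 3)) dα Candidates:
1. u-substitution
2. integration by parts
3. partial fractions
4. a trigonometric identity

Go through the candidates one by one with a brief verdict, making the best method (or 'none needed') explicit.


Diagnosis: partial fractions — with α**2 + 2*α - 3 factorable and the degree on top strictly smaller, simple-fraction decomposition is immediate.
- u-substitution — no subexpression of the integrand serves as a whole-integral substitution inner — individual terms may offer their own, but none carries its derivative as a factor of the full integrand; a working change of variable would have to be constructed from outside the expression.
- integration by parts — the integrand does not split as a nonconstant polynomial times an exp, sine, cosine of a linear argument, or logarithm — no polynomial-kernel parts product to differentiate one side of.
- partial fractions — applicable, and directly so.
- a trigonometric identity: with no trigonometric functions present, identity rewriting has no target.


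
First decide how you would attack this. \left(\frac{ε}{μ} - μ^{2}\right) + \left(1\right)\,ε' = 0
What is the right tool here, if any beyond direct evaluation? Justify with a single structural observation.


Verdict: a linear integrating factor — the unknown enters only to the first power against a nonzero forcing term — the integrating-factor template applies directly.


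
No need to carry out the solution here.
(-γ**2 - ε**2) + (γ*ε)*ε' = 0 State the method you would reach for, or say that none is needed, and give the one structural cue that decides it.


Technique: the homogeneous substitution — the slope's numerator and denominator share total degree; set v = ε/γ and the equation drops to separable form. Rearranged, this also fits the Bernoulli template directly; the homogeneous substitution reads the structure without the rearrangement.


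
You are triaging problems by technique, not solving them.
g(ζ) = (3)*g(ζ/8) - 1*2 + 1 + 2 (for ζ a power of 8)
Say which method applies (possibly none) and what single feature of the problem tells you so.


Technique: the master substitution — treat m = log base 8 of ζ as the new clock: one recursion step advances m by one while ζ scales by 8.


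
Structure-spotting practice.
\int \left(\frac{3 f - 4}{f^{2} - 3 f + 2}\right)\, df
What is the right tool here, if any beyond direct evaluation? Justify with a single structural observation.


Method: partial fractions — with f^{2} - 3 f + 2 factorable and the degree on top strictly smaller, simple-fraction decomposition is immediate.


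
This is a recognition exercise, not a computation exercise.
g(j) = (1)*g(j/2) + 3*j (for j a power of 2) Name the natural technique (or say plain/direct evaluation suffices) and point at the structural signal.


Method: the master substitution — the argument contracts 2-fold per step: reindex j exponentially and solve the linear recurrence in the new index.


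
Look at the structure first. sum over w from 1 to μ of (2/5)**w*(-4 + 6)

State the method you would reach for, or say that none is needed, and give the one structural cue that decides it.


Diagnosis: the geometric series formula — each summand is the previous one scaled by 2/5; that constant multiplier is itself the geometric structure.


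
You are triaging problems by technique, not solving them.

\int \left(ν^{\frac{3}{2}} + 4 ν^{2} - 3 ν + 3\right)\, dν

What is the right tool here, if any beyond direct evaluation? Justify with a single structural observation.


Best approach: no special technique — nothing composite, nothing rational, nothing trigonometric — each constant-multiple power of ν integrates by the power rule alone.


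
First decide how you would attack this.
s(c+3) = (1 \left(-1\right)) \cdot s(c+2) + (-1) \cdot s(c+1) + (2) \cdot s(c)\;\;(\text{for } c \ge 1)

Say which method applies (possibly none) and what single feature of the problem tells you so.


Diagnosis: the characteristic-root method — fixed numeric weights on consecutive terms and no forcing term added: the root method in its home territory.


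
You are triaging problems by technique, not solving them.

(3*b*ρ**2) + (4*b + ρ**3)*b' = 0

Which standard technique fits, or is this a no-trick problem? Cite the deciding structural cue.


Diagnosis: the exact-equation method — check exactness first: here it holds (3*b*ρ**2, 4*b + ρ**3 have matching cross partials), so no integrating factor is needed.


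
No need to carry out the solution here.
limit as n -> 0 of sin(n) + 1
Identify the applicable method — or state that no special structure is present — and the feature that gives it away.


Method: no special technique — no vanishing denominator and no indeterminate clash at the point — evaluation is immediate.


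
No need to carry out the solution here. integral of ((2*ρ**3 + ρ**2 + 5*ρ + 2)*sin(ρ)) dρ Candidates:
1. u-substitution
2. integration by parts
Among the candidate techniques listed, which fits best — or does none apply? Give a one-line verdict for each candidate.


Best approach: integration by parts — the integrand splits as 2*ρ**3 + ρ**2 + 5*ρ + 2 times sin(ρ) — repeatedly differentiating the polynomial part kills it, which is the parts ladder.
- u-substitution — no subexpression of the integrand serves as a whole-integral substitution inner — individual terms may offer their own, but none carries its derivative as a factor of the full integrand; a working change of variable would have to be constructed from outside the expression.
- integration by parts: a fit — the right tool for this form.


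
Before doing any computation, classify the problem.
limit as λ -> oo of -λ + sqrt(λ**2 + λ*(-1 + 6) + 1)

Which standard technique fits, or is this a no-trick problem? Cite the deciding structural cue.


Diagnosis: conjugate multiplication — this difference gives up after one conjugate multiplication — the radical structure cancels against its conjugate.


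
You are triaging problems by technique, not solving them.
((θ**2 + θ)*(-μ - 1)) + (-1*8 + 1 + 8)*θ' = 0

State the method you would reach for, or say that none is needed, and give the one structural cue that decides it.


Technique: separation of variables — separating collects all θ-dependence with the derivative and leaves all μ-dependence opposite: variables separate. A Bernoulli substitution applies to this equation as given; separation takes the same equation in its displayed form.


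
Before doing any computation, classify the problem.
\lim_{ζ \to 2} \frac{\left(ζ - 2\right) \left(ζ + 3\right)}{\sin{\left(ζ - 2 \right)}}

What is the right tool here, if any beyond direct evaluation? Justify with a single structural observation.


Method: l'Hôpital's rule (0/0) — substituting 2 gives 0 over 0; differentiate top and bottom once and re-evaluate. A local series expansion at the point resolves it as well; the rule is the packaged version of that step.


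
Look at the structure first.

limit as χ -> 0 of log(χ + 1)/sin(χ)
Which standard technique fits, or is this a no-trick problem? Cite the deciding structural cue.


Technique: l'Hôpital's rule (0/0) — the 0/0 form at 0 is the signature situation for l'Hôpital's rule. The standard small-argument limits would also carry it; the rule is the systematic route.


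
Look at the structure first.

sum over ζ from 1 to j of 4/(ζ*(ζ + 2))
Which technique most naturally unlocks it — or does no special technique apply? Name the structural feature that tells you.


Best approach: telescoping — poles of 4/(ζ*(ζ + 2)) differ by an integer, the telltale of a telescoping partial-fraction sum.


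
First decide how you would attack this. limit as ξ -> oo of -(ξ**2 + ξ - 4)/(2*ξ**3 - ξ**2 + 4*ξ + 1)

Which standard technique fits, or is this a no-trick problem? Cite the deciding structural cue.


Best approach: dominant-term comparison — divide through by the highest power of ξ; every lower-order term dies and the dominant terms decide the limit. l'Hôpital's at-infinity variant applies to the expression viewed as a single quotient; the leading-term comparison is the direct route.


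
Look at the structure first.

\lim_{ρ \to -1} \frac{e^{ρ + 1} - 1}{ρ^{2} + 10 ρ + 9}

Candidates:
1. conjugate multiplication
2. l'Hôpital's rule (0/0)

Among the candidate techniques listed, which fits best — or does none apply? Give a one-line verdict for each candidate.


Method: l'Hôpital's rule (0/0) — both numerator and denominator vanish at -1: the genuine 0/0 indeterminate that l'Hôpital exists for. The standard small-argument limits would also carry it; the rule is the systematic route.
- conjugate multiplication — rationalization has no target — no divergent radical difference appears.
- l'Hôpital's rule (0/0): yes, a natural case for it.


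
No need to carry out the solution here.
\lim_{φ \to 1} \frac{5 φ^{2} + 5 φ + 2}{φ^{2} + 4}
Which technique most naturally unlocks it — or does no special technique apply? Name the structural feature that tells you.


Best approach: no special technique — no denominator vanishes and nothing blows up at 1: direct substitution is the whole computation.


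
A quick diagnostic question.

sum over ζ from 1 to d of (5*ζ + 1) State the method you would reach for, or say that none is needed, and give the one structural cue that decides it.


Technique: no special technique — Faulhaber territory: sum each constant-multiple power of ζ with its closed-form formula, no trick required.


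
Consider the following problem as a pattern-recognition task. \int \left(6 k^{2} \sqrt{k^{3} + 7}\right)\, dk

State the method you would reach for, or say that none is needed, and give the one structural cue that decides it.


Verdict: u-substitution — gathered as a product, the integrand carries the factor 6 k^{2} — up to a constant, the derivative of the inner expression k^{3} + 7 — so u = k^{3} + 7 collapses the integral.


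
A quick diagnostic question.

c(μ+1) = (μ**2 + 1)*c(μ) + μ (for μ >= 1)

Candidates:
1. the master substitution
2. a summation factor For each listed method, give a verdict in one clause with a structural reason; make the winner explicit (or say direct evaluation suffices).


Diagnosis: a summation factor — because the multiplier μ**2 + 1 is index-dependent, divide through by its running product and sum the resulting differences.
- the master substitution: the recursion shifts the index rather than dividing it.
- a summation factor — a fit — the right tool for this form.


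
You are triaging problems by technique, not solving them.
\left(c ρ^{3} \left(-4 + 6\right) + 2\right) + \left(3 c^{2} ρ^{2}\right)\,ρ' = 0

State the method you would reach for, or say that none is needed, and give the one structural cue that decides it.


Method: the exact-equation method — because the two cross partials coincide, the form is conservative as written — recover its potential in (c, ρ).


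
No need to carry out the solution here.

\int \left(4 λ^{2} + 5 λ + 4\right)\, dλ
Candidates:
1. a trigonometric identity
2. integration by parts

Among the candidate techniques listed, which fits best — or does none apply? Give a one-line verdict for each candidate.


Verdict: no special technique — the integrand is a sum of constant multiples of powers of λ — integrate term by term.
- a trigonometric identity: there is no trigonometric structure at all — the integrand carries no sine or cosine to rewrite.
- integration by parts: parts would only shuffle a directly integrable integrand.


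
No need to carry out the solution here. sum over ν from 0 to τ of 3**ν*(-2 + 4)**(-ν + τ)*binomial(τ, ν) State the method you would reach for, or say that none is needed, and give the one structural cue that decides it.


Best approach: the binomial theorem — binomial(τ, ν) weighting matched powers of 3 and (-2 + 4) is the expanded form of (3 + (-2 + 4))^τ — fold it back up.


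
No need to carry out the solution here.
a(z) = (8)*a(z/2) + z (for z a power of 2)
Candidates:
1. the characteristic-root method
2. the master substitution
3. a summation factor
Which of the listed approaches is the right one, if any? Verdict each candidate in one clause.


Best approach: the master substitution — the argument contracts 2-fold per step: reindex z exponentially and solve the linear recurrence in the new index.
- the characteristic-root method — a divided-index call is not the fixed-shift linear shape that characteristic roots solve.
- the master substitution — applicable, and directly so.
- a summation factor: a divided-index call is outside the fixed-shift first-order family a summation factor normalizes.


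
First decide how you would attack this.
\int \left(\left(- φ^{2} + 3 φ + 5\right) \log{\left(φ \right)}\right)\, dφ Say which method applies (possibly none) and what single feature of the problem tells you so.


Best approach: integration by parts — choose u = \log{\left(φ \right)}: one derivative turns the logarithm algebraic, and the remaining factor - φ^{2} + 3 φ + 5 integrates term by term under the power rule.


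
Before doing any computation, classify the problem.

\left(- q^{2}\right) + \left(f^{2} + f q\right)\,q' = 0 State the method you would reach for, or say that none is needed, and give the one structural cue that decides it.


Technique: the homogeneous substitution — the slope's numerator and denominator have matching total degree, so it depends only on q/f and the ratio substitution collapses it. A Bernoulli substitution after rearrangement (possibly exchanging dependent and independent variable) is a fair alternative; the homogeneous route works on the equation as it stands.


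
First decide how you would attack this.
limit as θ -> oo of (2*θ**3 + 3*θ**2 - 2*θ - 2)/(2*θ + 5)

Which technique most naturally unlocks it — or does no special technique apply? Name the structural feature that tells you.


Method: dominant-term comparison — divide through by the highest power of θ; every lower-order term dies and the dominant terms decide the limit. As a single quotient, the ∞/∞ shape would yield to repeated differentiation as well — the growth comparison gets there in one look.


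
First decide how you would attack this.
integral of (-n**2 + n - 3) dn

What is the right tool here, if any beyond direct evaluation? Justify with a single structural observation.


Best approach: no special technique — the integrand is a sum of constant multiples of powers of n — integrate term by term.


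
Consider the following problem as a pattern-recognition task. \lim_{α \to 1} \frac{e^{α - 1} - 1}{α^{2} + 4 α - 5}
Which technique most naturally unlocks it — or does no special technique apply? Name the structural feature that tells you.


Best approach: l'Hôpital's rule (0/0) — numerator and denominator both vanish at 1 — a genuine 0/0 form, which is exactly when l'Hôpital applies. Known elementary limits would finish this too — the rule just bypasses the case analysis.


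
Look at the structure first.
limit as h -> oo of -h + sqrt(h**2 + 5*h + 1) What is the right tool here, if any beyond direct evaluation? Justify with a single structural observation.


Method: conjugate multiplication — two divergent pieces with a minus sign between them and a radical in the mix: rationalize sqrt(h**2 + 5*h + 1) - h before any limit law applies.


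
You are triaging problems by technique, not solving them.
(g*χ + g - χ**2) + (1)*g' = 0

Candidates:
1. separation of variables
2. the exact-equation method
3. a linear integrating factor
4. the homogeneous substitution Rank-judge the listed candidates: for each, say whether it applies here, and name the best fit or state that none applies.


Method: a linear integrating factor — linear in the unknown with genuine forcing: multiply through by the exponential of the integrated coefficient and the left side closes into one derivative.
- separation of variables — the two dependences are entangled, not a clean product of one-variable pieces.
- the exact-equation method: the mixed-partials test fails on this split — it is not an exact differential as presented.
- a linear integrating factor: applicable, and directly so.
- the homogeneous substitution — the slope is not a function of the ratio of the variables alone.


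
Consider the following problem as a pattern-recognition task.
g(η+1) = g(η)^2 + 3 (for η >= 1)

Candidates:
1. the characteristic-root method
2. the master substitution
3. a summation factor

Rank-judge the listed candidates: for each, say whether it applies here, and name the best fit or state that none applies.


Method: no special technique — the sequence value feeds back through itself nonlinearly — linear superposition fails, and every superposition-based closed form fails with it.
- the characteristic-root method: the recursion is nonlinear in the sequence values, so no linear-modes ansatz applies.
- the master substitution — the recursion steps by a constant offset, so exponential reindexing is pointless.
- a summation factor — no summation factor applies — the rule is not linear in the sequence values.


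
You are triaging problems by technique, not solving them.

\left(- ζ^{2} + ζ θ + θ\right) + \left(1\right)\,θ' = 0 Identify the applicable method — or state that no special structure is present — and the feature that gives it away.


Method: a linear integrating factor — linear in the unknown with genuine forcing: multiply through by the exponential of the integrated coefficient and the left side closes into one derivative.
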